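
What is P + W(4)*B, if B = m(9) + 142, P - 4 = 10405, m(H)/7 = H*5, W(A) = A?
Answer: 12237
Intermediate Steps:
m(H) = 35*H (m(H) = 7*(H*5) = 7*(5*H) = 35*H)
P = 10409 (P = 4 + 10405 = 10409)
B = 457 (B = 35*9 + 142 = 315 + 142 = 457)
P + W(4)*B = 10409 + 4*457 = 10409 + 1828 = 12237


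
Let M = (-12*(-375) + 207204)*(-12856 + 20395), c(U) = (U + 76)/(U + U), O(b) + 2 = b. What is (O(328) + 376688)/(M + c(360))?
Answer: 6169320/26116960199 ≈ 0.00023622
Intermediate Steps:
O(b) = -2 + b
c(U) = (76 + U)/(2*U) (c(U) = (76 + U)/((2*U)) = (76 + U)*(1/(2*U)) = (76 + U)/(2*U))
M = 1596036456 (M = (4500 + 207204)*7539 = 211704*7539 = 1596036456)
(O(328) + 376688)/(M + c(360)) = ((-2 + 328) + 376688)/(1596036456 + (½)*(76 + 360)/360) = (326 + 376688)/(1596036456 + (½)*(1/360)*436) = 377014/(1596036456 + 109/180) = 377014/(287286562189/180) = 377014*(180/287286562189) = 6169320/26116960199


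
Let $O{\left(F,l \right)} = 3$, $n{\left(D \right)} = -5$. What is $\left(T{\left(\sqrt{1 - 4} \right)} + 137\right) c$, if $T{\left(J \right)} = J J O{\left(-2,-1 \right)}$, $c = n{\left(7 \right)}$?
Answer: $-640$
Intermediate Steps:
$c = -5$
$T{\left(J \right)} = 3 J^{2}$ ($T{\left(J \right)} = J J 3 = J^{2} \cdot 3 = 3 J^{2}$)
$\left(T{\left(\sqrt{1 - 4} \right)} + 137\right) c = \left(3 \left(\sqrt{1 - 4}\right)^{2} + 137\right) \left(-5\right) = \left(3 \left(\sqrt{-3}\right)^{2} + 137\right) \left(-5\right) = \left(3 \left(i \sqrt{3}\right)^{2} + 137\right) \left(-5\right) = \left(3 \left(-3\right) + 137\right) \left(-5\right) = \left(-9 + 137\right) \left(-5\right) = 128 \left(-5\right) = -640$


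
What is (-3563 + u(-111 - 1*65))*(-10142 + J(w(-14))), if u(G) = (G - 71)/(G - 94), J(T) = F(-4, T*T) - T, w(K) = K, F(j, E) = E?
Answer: 4776115058/135 ≈ 3.5379e+7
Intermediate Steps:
J(T) = T² - T (J(T) = T*T - T = T² - T)
u(G) = (-71 + G)/(-94 + G)
(-3563 + u(-111 - 1*65))*(-10142 + J(w(-14))) = (-3563 + (-71 + (-111 - 1*65))/(-94 + (-111 - 1*65)))*(-10142 - 14*(-1 - 14)) = (-3563 + (-71 + (-111 - 65))/(-94 + (-111 - 65)))*(-10142 - 14*(-15)) = (-3563 + (-71 - 176)/(-94 - 176))*(-10142 + 210) = (-3563 - 247/(-270))*(-9932) = (-3563 - 1/270*(-247))*(-9932) = (-3563 + 247/270)*(-9932) = -961763/270*(-9932) = 4776115058/135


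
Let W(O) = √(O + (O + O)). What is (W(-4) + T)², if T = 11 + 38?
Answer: 2389 + 196*I*√3 ≈ 2389.0 + 339.48*I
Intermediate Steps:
T = 49
W(O) = √3*√O (W(O) = √(O + 2*O) = √(3*O) = √3*√O)
(W(-4) + T)² = (√3*√(-4) + 49)² = (√3*(2*I) + 49)² = (2*I*√3 + 49)² = (49 + 2*I*√3)²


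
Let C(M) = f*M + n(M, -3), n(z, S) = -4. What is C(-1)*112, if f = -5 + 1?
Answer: 0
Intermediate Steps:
f = -4
C(M) = -4 - 4*M (C(M) = -4*M - 4 = -4 - 4*M)
C(-1)*112 = (-4 - 4*(-1))*112 = (-4 + 4)*112 = 0*112 = 0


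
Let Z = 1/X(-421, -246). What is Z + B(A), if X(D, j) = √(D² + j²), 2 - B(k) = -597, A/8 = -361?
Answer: 599 + √237757/237757 ≈ 599.00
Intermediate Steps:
A = -2888 (A = 8*(-361) = -2888)
B(k) = 599 (B(k) = 2 - 1*(-597) = 2 + 597 = 599)
Z = √237757/237757 (Z = 1/(√((-421)² + (-246)²)) = 1/(√(177241 + 60516)) = 1/(√237757) = √237757/237757 ≈ 0.0020508)
Z + B(A) = √237757/237757 + 599 = 599 + √237757/237757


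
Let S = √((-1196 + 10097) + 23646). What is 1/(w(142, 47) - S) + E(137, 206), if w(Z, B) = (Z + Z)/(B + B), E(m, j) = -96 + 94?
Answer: -143758992/71876159 - 2209*√32547/71876159 ≈ -2.0056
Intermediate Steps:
E(m, j) = -2
w(Z, B) = Z/B (w(Z, B) = (2*Z)/((2*B)) = (2*Z)*(1/(2*B)) = Z/B)
S = √32547 (S = √(8901 + 23646) = √32547 ≈ 180.41)
1/(w(142, 47) - S) + E(137, 206) = 1/(142/47 - √32547) - 2 = -2 + 1/(142/47 - √32547)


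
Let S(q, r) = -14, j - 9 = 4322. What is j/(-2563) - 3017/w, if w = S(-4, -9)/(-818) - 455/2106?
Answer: 73183943201/4826129 ≈ 15164.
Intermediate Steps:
j = 4331 (j = 9 + 4322 = 4331)
w = -13181/66258 (w = -14/(-818) - 455/2106 = -14*(-1/818) - 455*1/2106 = 7/409 - 35/162 = -13181/66258 ≈ -0.19893)
j/(-2563) - 3017/w = 4331/(-2563) - 3017/(-13181/66258) = 4331*(-1/2563) - 3017*(-66258/13181) = -4331/2563 + 28557198/1883 = 73183943201/4826129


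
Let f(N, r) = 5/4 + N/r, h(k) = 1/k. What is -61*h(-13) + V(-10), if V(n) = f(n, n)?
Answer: 361/52 ≈ 6.9423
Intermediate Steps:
f(N, r) = 5/4 + N/r (f(N, r) = 5*(1/4) + N/r = 5/4 + N/r)
V(n) = 9/4 (V(n) = 5/4 + n/n = 5/4 + 1 = 9/4)
-61*h(-13) + V(-10) = -61/(-13) + 9/4 = -61*(-1/13) + 9/4 = 61/13 + 9/4 = 361/52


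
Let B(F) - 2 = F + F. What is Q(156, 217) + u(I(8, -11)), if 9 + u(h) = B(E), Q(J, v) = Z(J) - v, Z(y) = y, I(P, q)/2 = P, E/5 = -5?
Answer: -118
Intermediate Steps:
E = -25 (E = 5*(-5) = -25)
I(P, q) = 2*P
B(F) = 2 + 2*F (B(F) = 2 + (F + F) = 2 + 2*F)
Q(J, v) = J - v
u(h) = -57 (u(h) = -9 + (2 + 2*(-25)) = -9 + (2 - 50) = -9 - 48 = -57)
Q(156, 217) + u(I(8, -11)) = (156 - 1*217) - 57 = (156 - 217) - 57 = -61 - 57 = -118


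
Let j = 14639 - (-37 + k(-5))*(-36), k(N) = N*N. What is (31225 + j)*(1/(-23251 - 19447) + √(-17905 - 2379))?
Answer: -22716/21349 + 90864*I*√5071 ≈ -1.064 + 6.4705e+6*I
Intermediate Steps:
k(N) = N²
j = 14207 (j = 14639 - (-37 + (-5)²)*(-36) = 14639 - (-37 + 25)*(-36) = 14639 - (-12)*(-36) = 14639 - 1*432 = 14639 - 432 = 14207)
(31225 + j)*(1/(-23251 - 19447) + √(-17905 - 2379)) = (31225 + 14207)*(1/(-23251 - 19447) + √(-17905 - 2379)) = 45432*(1/(-42698) + √(-20284)) = 45432*(-1/42698 + 2*I*√5071) = -22716/21349 + 90864*I*√5071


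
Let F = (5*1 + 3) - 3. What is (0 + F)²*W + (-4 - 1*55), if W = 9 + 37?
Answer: 1091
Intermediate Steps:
W = 46
F = 5 (F = (5 + 3) - 3 = 8 - 3 = 5)
(0 + F)²*W + (-4 - 1*55) = (0 + 5)²*46 + (-4 - 1*55) = 5²*46 + (-4 - 55) = 25*46 - 59 = 1150 - 59 = 1091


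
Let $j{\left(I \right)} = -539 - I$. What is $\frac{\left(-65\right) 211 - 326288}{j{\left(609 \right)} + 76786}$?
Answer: $- \frac{340003}{75638} \approx -4.4951$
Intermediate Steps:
$\frac{\left(-65\right) 211 - 326288}{j{\left(609 \right)} + 76786} = \frac{\left(-65\right) 211 - 326288}{\left(-539 - 609\right) + 76786} = \frac{-13715 - 326288}{\left(-539 - 609\right) + 76786} = - \frac{340003}{-1148 + 76786} = - \frac{340003}{75638}$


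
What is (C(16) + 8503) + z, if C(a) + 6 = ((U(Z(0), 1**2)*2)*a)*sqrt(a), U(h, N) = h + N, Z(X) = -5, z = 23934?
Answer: 31919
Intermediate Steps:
U(h, N) = N + h
C(a) = -6 - 8*a**(3/2) (C(a) = -6 + (((1**2 - 5)*2)*a)*sqrt(a) = -6 + (((1 - 5)*2)*a)*sqrt(a) = -6 + ((-4*2)*a)*sqrt(a) = -6 + (-8*a)*sqrt(a) = -6 - 8*a**(3/2))
(C(16) + 8503) + z = ((-6 - 8*16**(3/2)) + 8503) + 23934 = ((-6 - 8*64) + 8503) + 23934 = ((-6 - 512) + 8503) + 23934 = (-518 + 8503) + 23934 = 7985 + 23934 = 31919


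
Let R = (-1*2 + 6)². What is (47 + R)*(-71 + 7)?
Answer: -4032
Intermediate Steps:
R = 16 (R = (-2 + 6)² = 4² = 16)
(47 + R)*(-71 + 7) = (47 + 16)*(-71 + 7) = 63*(-64) = -4032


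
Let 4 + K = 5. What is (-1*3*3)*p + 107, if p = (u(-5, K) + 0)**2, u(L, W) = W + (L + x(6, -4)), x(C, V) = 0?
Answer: -37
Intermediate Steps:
K = 1 (K = -4 + 5 = 1)
u(L, W) = L + W (u(L, W) = W + (L + 0) = W + L = L + W)
p = 16 (p = ((-5 + 1) + 0)**2 = (-4 + 0)**2 = (-4)**2 = 16)
(-1*3*3)*p + 107 = (-1*3*3)*16 + 107 = -3*3*16 + 107 = -9*16 + 107 = -144 + 107 = -37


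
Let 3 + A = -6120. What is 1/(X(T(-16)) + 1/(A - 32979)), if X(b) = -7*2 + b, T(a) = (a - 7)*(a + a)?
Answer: 39102/28231643 ≈ 0.0013850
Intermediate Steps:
A = -6123 (A = -3 - 6120 = -6123)
T(a) = 2*a*(-7 + a) (T(a) = (-7 + a)*(2*a) = 2*a*(-7 + a))
X(b) = -14 + b
1/(X(T(-16)) + 1/(A - 32979)) = 1/((-14 + 2*(-16)*(-7 - 16)) + 1/(-6123 - 32979)) = 1/((-14 + 2*(-16)*(-23)) + 1/(-39102)) = 1/((-14 + 736) - 1/39102) = 1/(722 - 1/39102) = 1/(28231643/39102) = 39102/28231643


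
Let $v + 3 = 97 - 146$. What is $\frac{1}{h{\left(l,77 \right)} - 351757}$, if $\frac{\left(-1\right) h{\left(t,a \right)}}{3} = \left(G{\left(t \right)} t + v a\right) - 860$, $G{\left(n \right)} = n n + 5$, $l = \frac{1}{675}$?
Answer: $- \frac{102515625}{34564682981251} \approx -2.9659 \cdot 10^{-6}$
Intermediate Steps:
$l = \frac{1}{675} \approx 0.0014815$
$v = -52$ ($v = -3 + \left(97 - 146\right) = -3 - 49 = -52$)
$G{\left(n \right)} = 5 + n^{2}$ ($G{\left(n \right)} = n^{2} + 5 = 5 + n^{2}$)
$h{\left(t,a \right)} = 2580 + 156 a - 3 t \left(5 + t^{2}\right)$ ($h{\left(t,a \right)} = - 3 \left(\left(\left(5 + t^{2}\right) t - 52 a\right) - 860\right) = - 3 \left(\left(t \left(5 + t^{2}\right) - 52 a\right) - 860\right) = - 3 \left(\left(- 52 a + t \left(5 + t^{2}\right)\right) - 860\right) = - 3 \left(-860 - 52 a + t \left(5 + t^{2}\right)\right) = 2580 + 156 a - 3 t \left(5 + t^{2}\right)$)
$\frac{1}{h{\left(l,77 \right)} - 351757} = \frac{1}{\left(2580 + 156 \cdot 77 - \frac{5 + \left(\frac{1}{675}\right)^{2}}{225}\right) - 351757} = \frac{1}{\left(2580 + 12012 - \frac{5 + \frac{1}{455625}}{225}\right) - 351757} = \frac{1}{\left(2580 + 12012 - \frac{1}{225} \cdot \frac{2278126}{455625}\right) - 351757} = \frac{1}{\left(2580 + 12012 - \frac{2278126}{102515625}\right) - 351757} = \frac{1}{\frac{1495905721874}{102515625} - 351757} = \frac{1}{- \frac{34564682981251}{102515625}} = - \frac{102515625}{34564682981251}$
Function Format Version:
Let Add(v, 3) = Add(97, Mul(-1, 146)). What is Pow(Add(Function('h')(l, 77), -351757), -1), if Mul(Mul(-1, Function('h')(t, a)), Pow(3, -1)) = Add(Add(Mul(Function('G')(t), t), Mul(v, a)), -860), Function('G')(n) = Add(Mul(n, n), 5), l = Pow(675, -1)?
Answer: Rational(-102515625, 34564682981251) ≈ -2.9659e-6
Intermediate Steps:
l = Rational(1, 675) ≈ 0.0014815
v = -52 (v = Add(-3, Add(97, Mul(-1, 146))) = Add(-3, Add(97, -146)) = Add(-3, -49) = -52)
Function('G')(n) = Add(5, Pow(n, 2)) (Function('G')(n) = Add(Pow(n, 2), 5) = Add(5, Pow(n, 2)))
Function('h')(t, a) = Add(2580, Mul(156, a), Mul(-3, t, Add(5, Pow(t, 2)))) (Function('h')(t, a) = Mul(-3, Add(Add(Mul(Add(5, Pow(t, 2)), t), Mul(-52, a)), -860)) = Mul(-3, Add(Add(Mul(t, Add(5, Pow(t, 2))), Mul(-52, a)), -860)) = Mul(-3, Add(Add(Mul(-52, a), Mul(t, Add(5, Pow(t, 2)))), -860)) = Mul(-3, Add(-860, Mul(-52, a), Mul(t, Add(5, Pow(t, 2))))) = Add(2580, Mul(156, a), Mul(-3, t, Add(5, Pow(t, 2)))))
Pow(Add(Function('h')(l, 77), -351757), -1) = Pow(Add(Add(2580, Mul(156, 77), Mul(-3, Rational(1, 675), Add(5, Pow(Rational(1, 675), 2)))), -351757), -1) = Pow(Add(Add(2580, 12012, Mul(-3, Rational(1, 675), Add(5, Rational(1, 455625)))), -351757), -1) = Pow(Add(Add(2580, 12012, Mul(-3, Rational(1, 675), Rational(2278126, 455625))), -351757), -1) = Pow(Add(Add(2580, 12012, Rational(-2278126, 102515625)), -351757), -1) = Pow(Add(Rational(1495905721874, 102515625), -351757), -1) = Pow(Rational(-34564682981251, 102515625), -1) = Rational(-102515625, 34564682981251)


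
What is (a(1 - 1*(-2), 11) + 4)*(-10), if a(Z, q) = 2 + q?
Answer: -170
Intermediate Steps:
(a(1 - 1*(-2), 11) + 4)*(-10) = ((2 + 11) + 4)*(-10) = (13 + 4)*(-10) = 17*(-10) = -170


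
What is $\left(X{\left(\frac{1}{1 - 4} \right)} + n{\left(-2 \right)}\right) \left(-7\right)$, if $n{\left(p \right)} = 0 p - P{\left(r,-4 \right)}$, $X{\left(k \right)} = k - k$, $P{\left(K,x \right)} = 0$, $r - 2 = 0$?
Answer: $0$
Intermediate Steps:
$r = 2$ ($r = 2 + 0 = 2$)
$X{\left(k \right)} = 0$
$n{\left(p \right)} = 0$ ($n{\left(p \right)} = 0 p - 0 = 0 + 0 = 0$)
$\left(X{\left(\frac{1}{1 - 4} \right)} + n{\left(-2 \right)}\right) \left(-7\right) = \left(0 + 0\right) \left(-7\right) = 0 \left(-7\right) = 0$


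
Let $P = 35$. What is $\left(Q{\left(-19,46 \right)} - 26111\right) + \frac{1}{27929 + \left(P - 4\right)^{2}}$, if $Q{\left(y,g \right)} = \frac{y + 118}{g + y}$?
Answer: $- \frac{754240859}{28890} \approx -26107.0$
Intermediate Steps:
$Q{\left(y,g \right)} = \frac{118 + y}{g + y}$
$\left(Q{\left(-19,46 \right)} - 26111\right) + \frac{1}{27929 + \left(P - 4\right)^{2}} = \left(\frac{118 - 19}{46 - 19} - 26111\right) + \frac{1}{27929 + \left(35 - 4\right)^{2}} = \left(\frac{1}{27} \cdot 99 - 26111\right) + \frac{1}{27929 + 31^{2}} = \left(\frac{1}{27} \cdot 99 - 26111\right) + \frac{1}{27929 + 961} = \left(\frac{11}{3} - 26111\right) + \frac{1}{28890} = - \frac{78322}{3} + \frac{1}{28890} = - \frac{754240859}{28890}$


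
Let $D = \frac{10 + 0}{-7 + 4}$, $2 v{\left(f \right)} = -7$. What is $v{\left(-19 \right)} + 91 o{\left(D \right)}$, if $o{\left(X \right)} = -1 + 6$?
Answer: $\frac{903}{2} \approx 451.5$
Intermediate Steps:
$v{\left(f \right)} = - \frac{7}{2}$ ($v{\left(f \right)} = \frac{1}{2} \left(-7\right) = - \frac{7}{2}$)
$D = - \frac{10}{3}$ ($D = \frac{10}{-3} = 10 \left(- \frac{1}{3}\right) = - \frac{10}{3} \approx -3.3333$)
$o{\left(X \right)} = 5$
$v{\left(-19 \right)} + 91 o{\left(D \right)} = - \frac{7}{2} + 91 \cdot 5 = - \frac{7}{2} + 455 = \frac{903}{2}$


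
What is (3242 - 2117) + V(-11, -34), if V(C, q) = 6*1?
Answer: 1131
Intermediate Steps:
V(C, q) = 6
(3242 - 2117) + V(-11, -34) = (3242 - 2117) + 6 = 1125 + 6 = 1131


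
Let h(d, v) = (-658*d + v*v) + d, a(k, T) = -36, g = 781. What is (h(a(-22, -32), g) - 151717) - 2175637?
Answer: -1693741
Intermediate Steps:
h(d, v) = v² - 657*d (h(d, v) = (-658*d + v²) + d = (v² - 658*d) + d = v² - 657*d)
(h(a(-22, -32), g) - 151717) - 2175637 = ((781² - 657*(-36)) - 151717) - 2175637 = ((609961 + 23652) - 151717) - 2175637 = (633613 - 151717) - 2175637 = 481896 - 2175637 = -1693741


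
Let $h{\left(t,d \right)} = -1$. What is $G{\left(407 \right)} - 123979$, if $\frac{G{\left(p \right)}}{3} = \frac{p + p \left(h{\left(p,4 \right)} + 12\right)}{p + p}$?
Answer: $-123961$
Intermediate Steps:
$G{\left(p \right)} = 18$ ($G{\left(p \right)} = 3 \frac{p + p \left(-1 + 12\right)}{p + p} = 3 \frac{p + p 11}{2 p} = 3 \left(p + 11 p\right) \frac{1}{2 p} = 3 \cdot 12 p \frac{1}{2 p} = 3 \cdot 6 = 18$)
$G{\left(407 \right)} - 123979 = 18 - 123979 = -123961$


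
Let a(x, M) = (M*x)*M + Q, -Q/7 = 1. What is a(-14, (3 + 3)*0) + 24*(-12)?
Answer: -295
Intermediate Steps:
Q = -7 (Q = -7*1 = -7)
a(x, M) = -7 + x*M² (a(x, M) = (M*x)*M - 7 = x*M² - 7 = -7 + x*M²)
a(-14, (3 + 3)*0) + 24*(-12) = (-7 - 14*((3 + 3)*0)²) + 24*(-12) = (-7 - 14*(6*0)²) - 288 = (-7 - 14*0²) - 288 = (-7 - 14*0) - 288 = (-7 + 0) - 288 = -7 - 288 = -295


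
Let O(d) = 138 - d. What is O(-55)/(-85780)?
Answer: -193/85780 ≈ -0.0022499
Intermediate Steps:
O(-55)/(-85780) = (138 - 1*(-55))/(-85780) = (138 + 55)*(-1/85780) = 193*(-1/85780) = -193/85780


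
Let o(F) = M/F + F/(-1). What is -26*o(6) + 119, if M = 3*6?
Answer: 197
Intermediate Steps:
M = 18
o(F) = -F + 18/F (o(F) = 18/F + F/(-1) = 18/F + F*(-1) = 18/F - F = -F + 18/F)
-26*o(6) + 119 = -26*(-1*6 + 18/6) + 119 = -26*(-6 + 18*(1/6)) + 119 = -26*(-6 + 3) + 119 = -26*(-3) + 119 = 78 + 119 = 197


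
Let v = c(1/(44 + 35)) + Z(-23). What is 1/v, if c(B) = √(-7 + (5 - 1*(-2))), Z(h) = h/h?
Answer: 1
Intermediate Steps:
Z(h) = 1
c(B) = 0 (c(B) = √(-7 + (5 + 2)) = √(-7 + 7) = √0 = 0)
v = 1 (v = 0 + 1 = 1)
1/v = 1/1 = 1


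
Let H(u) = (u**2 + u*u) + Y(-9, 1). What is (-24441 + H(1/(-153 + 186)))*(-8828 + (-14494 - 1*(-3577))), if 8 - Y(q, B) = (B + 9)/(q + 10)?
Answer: 47780072875/99 ≈ 4.8263e+8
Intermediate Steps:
Y(q, B) = 8 - (9 + B)/(10 + q) (Y(q, B) = 8 - (B + 9)/(q + 10) = 8 - (9 + B)/(10 + q))
H(u) = -2 + 2*u**2 (H(u) = (u**2 + u*u) + (71 - 1*1 + 8*(-9))/(10 - 9) = (u**2 + u**2) + (71 - 1 - 72)/1 = 2*u**2 + 1*(-2) = 2*u**2 - 2 = -2 + 2*u**2)
(-24441 + H(1/(-153 + 186)))*(-8828 + (-14494 - 1*(-3577))) = (-24441 + (-2 + 2*(1/(-153 + 186))**2))*(-8828 + (-14494 - 1*(-3577))) = (-24441 + (-2 + 2*(1/33)**2))*(-8828 + (-14494 + 3577)) = (-24441 + (-2 + 2*(1/33)**2))*(-8828 - 10917) = (-24441 + (-2 + 2*(1/1089)))*(-19745) = (-24441 + (-2 + 2/1089))*(-19745) = (-24441 - 2176/1089)*(-19745) = -26618425/1089*(-19745) = 47780072875/99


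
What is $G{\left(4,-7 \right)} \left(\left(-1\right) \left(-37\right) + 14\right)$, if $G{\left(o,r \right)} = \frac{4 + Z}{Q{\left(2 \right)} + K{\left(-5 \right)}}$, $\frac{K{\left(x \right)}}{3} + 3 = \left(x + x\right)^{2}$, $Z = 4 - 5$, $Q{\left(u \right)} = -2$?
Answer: $\frac{9}{17} \approx 0.52941$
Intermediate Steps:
$Z = -1$
$K{\left(x \right)} = -9 + 12 x^{2}$ ($K{\left(x \right)} = -9 + 3 \left(x + x\right)^{2} = -9 + 3 \left(2 x\right)^{2} = -9 + 3 \cdot 4 x^{2} = -9 + 12 x^{2}$)
$G{\left(o,r \right)} = \frac{3}{289}$ ($G{\left(o,r \right)} = \frac{4 - 1}{-2 - \left(9 - 12 \left(-5\right)^{2}\right)} = \frac{3}{-2 + \left(-9 + 12 \cdot 25\right)} = \frac{3}{-2 + \left(-9 + 300\right)} = \frac{3}{-2 + 291} = \frac{3}{289}$)
$G{\left(4,-7 \right)} \left(\left(-1\right) \left(-37\right) + 14\right) = \frac{3 \left(\left(-1\right) \left(-37\right) + 14\right)}{289} = \frac{3 \left(37 + 14\right)}{289} = \frac{3}{289} \cdot 51 = \frac{9}{17}$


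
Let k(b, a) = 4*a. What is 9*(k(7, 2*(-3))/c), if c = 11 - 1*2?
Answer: -24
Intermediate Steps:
c = 9 (c = 11 - 2 = 9)
9*(k(7, 2*(-3))/c) = 9*((4*(2*(-3)))/9) = 9*((4*(-6))*(1/9)) = 9*(-24*1/9) = 9*(-8/3) = -24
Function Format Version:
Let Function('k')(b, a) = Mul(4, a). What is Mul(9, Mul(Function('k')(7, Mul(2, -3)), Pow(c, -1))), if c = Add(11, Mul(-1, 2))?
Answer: -24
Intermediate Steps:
c = 9 (c = Add(11, -2) = 9)
Mul(9, Mul(Function('k')(7, Mul(2, -3)), Pow(c, -1))) = Mul(9, Mul(Mul(4, Mul(2, -3)), Pow(9, -1))) = Mul(9, Mul(Mul(4, -6), Rational(1, 9))) = Mul(9, Mul(-24, Rational(1, 9))) = Mul(9, Rational(-8, 3)) = -24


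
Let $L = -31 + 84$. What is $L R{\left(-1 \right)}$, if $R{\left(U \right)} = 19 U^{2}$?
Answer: $1007$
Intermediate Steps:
$L = 53$
$L R{\left(-1 \right)} = 53 \cdot 19 \left(-1\right)^{2} = 53 \cdot 19 \cdot 1 = 53 \cdot 19 = 1007$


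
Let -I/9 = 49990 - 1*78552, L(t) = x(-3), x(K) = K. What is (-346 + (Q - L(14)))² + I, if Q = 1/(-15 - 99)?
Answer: 4869770377/12996 ≈ 3.7471e+5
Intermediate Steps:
L(t) = -3
Q = -1/114 (Q = 1/(-114) = -1/114 ≈ -0.0087719)
I = 257058 (I = -9*(49990 - 1*78552) = -9*(49990 - 78552) = -9*(-28562) = 257058)
(-346 + (Q - L(14)))² + I = (-346 + (-1/114 - 1*(-3)))² + 257058 = (-346 + (-1/114 + 3))² + 257058 = (-346 + 341/114)² + 257058 = (-39103/114)² + 257058 = 1529044609/12996 + 257058 = 4869770377/12996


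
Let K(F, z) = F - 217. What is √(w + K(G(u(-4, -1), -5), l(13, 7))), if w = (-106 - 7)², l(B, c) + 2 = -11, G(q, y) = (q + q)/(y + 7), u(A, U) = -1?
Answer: √12551 ≈ 112.03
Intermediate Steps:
G(q, y) = 2*q/(7 + y) (G(q, y) = (2*q)/(7 + y) = 2*q/(7 + y))
l(B, c) = -13 (l(B, c) = -2 - 11 = -13)
K(F, z) = -217 + F
w = 12769 (w = (-113)² = 12769)
√(w + K(G(u(-4, -1), -5), l(13, 7))) = √(12769 + (-217 + 2*(-1)/(7 - 5))) = √(12769 + (-217 + 2*(-1)/2)) = √(12769 + (-217 + 2*(-1)*(½))) = √(12769 + (-217 - 1)) = √(12769 - 218) = √12551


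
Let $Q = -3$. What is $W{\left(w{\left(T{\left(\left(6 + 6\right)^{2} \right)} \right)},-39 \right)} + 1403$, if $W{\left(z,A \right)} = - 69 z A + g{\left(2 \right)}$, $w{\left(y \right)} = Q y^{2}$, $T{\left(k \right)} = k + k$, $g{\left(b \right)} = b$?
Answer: $-669605507$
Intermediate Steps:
$T{\left(k \right)} = 2 k$
$w{\left(y \right)} = - 3 y^{2}$
$W{\left(z,A \right)} = 2 - 69 A z$ ($W{\left(z,A \right)} = - 69 z A + 2 = - 69 A z + 2 = 2 - 69 A z$)
$W{\left(w{\left(T{\left(\left(6 + 6\right)^{2} \right)} \right)},-39 \right)} + 1403 = \left(2 - - 2691 \left(- 3 \left(2 \left(6 + 6\right)^{2}\right)^{2}\right)\right) + 1403 = \left(2 - - 2691 \left(- 3 \left(2 \cdot 12^{2}\right)^{2}\right)\right) + 1403 = \left(2 - - 2691 \left(- 3 \left(2 \cdot 144\right)^{2}\right)\right) + 1403 = \left(2 - - 2691 \left(- 3 \cdot 288^{2}\right)\right) + 1403 = \left(2 - - 2691 \left(\left(-3\right) 82944\right)\right) + 1403 = \left(2 - \left(-2691\right) \left(-248832\right)\right) + 1403 = \left(2 - 669606912\right) + 1403 = -669606910 + 1403 = -669605507$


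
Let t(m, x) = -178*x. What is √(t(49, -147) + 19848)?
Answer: √46014 ≈ 214.51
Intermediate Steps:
√(t(49, -147) + 19848) = √(-178*(-147) + 19848) = √(26166 + 19848) = √46014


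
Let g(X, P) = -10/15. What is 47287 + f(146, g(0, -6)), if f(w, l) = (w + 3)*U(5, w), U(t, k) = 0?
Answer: 47287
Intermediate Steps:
g(X, P) = -⅔ (g(X, P) = -10*1/15 = -⅔)
f(w, l) = 0 (f(w, l) = (w + 3)*0 = (3 + w)*0 = 0)
47287 + f(146, g(0, -6)) = 47287 + 0 = 47287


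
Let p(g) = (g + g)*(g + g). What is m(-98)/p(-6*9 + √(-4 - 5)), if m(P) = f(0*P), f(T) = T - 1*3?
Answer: -323/1267500 - 3*I/105625 ≈ -0.00025483 - 2.8402e-5*I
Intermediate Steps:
f(T) = -3 + T (f(T) = T - 3 = -3 + T)
m(P) = -3 (m(P) = -3 + 0*P = -3 + 0 = -3)
p(g) = 4*g² (p(g) = (2*g)*(2*g) = 4*g²)
m(-98)/p(-6*9 + √(-4 - 5)) = -3*1/(4*(-6*9 + √(-4 - 5))²) = -3*1/(4*(-54 + √(-9))²) = -3*1/(4*(-54 + 3*I)²) = -3/(4*(-54 + 3*I)²)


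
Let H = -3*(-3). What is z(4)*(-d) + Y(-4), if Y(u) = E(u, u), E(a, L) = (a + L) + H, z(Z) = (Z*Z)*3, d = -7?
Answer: 337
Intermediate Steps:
H = 9
z(Z) = 3*Z² (z(Z) = Z²*3 = 3*Z²)
E(a, L) = 9 + L + a (E(a, L) = (a + L) + 9 = (L + a) + 9 = 9 + L + a)
Y(u) = 9 + 2*u (Y(u) = 9 + u + u = 9 + 2*u)
z(4)*(-d) + Y(-4) = (3*4²)*(-1*(-7)) + (9 + 2*(-4)) = (3*16)*7 + (9 - 8) = 48*7 + 1 = 336 + 1 = 337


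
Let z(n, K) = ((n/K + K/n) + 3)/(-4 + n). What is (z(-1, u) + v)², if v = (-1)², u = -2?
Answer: 1/100 ≈ 0.010000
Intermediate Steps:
z(n, K) = (3 + K/n + n/K)/(-4 + n) (z(n, K) = ((K/n + n/K) + 3)/(-4 + n) = (3 + K/n + n/K)/(-4 + n))
v = 1
(z(-1, u) + v)² = (((-2)² + (-1)² + 3*(-2)*(-1))/(-2*(-1)*(-4 - 1)) + 1)² = (-½*(-1)*(4 + 1 + 6)/(-5) + 1)² = (-½*(-1)*(-⅕)*11 + 1)² = (-11/10 + 1)² = (-⅒)² = 1/100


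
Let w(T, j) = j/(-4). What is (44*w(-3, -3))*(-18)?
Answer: -594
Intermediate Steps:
w(T, j) = -j/4 (w(T, j) = j*(-¼) = -j/4)
(44*w(-3, -3))*(-18) = (44*(-¼*(-3)))*(-18) = (44*(¾))*(-18) = 33*(-18) = -594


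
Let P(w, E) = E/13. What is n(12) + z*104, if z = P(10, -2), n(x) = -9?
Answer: -25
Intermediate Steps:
P(w, E) = E/13 (P(w, E) = E*(1/13) = E/13)
z = -2/13 (z = (1/13)*(-2) = -2/13 ≈ -0.15385)
n(12) + z*104 = -9 - 2/13*104 = -9 - 16 = -25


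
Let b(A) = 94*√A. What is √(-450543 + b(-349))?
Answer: √(-450543 + 94*I*√349) ≈ 1.308 + 671.23*I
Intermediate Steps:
√(-450543 + b(-349)) = √(-450543 + 94*√(-349)) = √(-450543 + 94*(I*√349)) = √(-450543 + 94*I*√349)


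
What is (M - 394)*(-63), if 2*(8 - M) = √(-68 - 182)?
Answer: 24318 + 315*I*√10/2 ≈ 24318.0 + 498.06*I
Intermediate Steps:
M = 8 - 5*I*√10/2 (M = 8 - √(-68 - 182)/2 = 8 - 5*I*√10/2 ≈ 8.0 - 7.9057*I)
(M - 394)*(-63) = ((8 - 5*I*√10/2) - 394)*(-63) = (-386 - 5*I*√10/2)*(-63) = 24318 + 315*I*√10/2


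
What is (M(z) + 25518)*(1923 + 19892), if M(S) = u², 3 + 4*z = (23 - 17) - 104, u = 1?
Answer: 556696985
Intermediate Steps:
z = -101/4 (z = -¾ + ((23 - 17) - 104)/4 = -¾ + (6 - 104)/4 = -¾ + (¼)*(-98) = -¾ - 49/2 = -101/4 ≈ -25.250)
M(S) = 1 (M(S) = 1² = 1)
(M(z) + 25518)*(1923 + 19892) = (1 + 25518)*(1923 + 19892) = 25519*21815 = 556696985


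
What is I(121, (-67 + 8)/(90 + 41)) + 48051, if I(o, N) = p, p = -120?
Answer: 47931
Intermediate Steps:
I(o, N) = -120
I(121, (-67 + 8)/(90 + 41)) + 48051 = -120 + 48051 = 47931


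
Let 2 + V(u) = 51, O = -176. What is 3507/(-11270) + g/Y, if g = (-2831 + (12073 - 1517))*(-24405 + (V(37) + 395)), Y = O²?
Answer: -149012233113/24935680 ≈ -5975.9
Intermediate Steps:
V(u) = 49 (V(u) = -2 + 51 = 49)
Y = 30976 (Y = (-176)² = 30976)
g = -185098725 (g = (-2831 + (12073 - 1517))*(-24405 + (49 + 395)) = (-2831 + 10556)*(-24405 + 444) = 7725*(-23961) = -185098725)
3507/(-11270) + g/Y = 3507/(-11270) - 185098725/30976 = 3507*(-1/11270) - 185098725*1/30976 = -501/1610 - 185098725/30976 = -149012233113/24935680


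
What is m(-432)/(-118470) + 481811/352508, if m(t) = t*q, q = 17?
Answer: 9944827987/6960270460 ≈ 1.4288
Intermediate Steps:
m(t) = 17*t (m(t) = t*17 = 17*t)
m(-432)/(-118470) + 481811/352508 = (17*(-432))/(-118470) + 481811/352508 = -7344*(-1/118470) + 481811*(1/352508) = 1224/19745 + 481811/352508 = 9944827987/6960270460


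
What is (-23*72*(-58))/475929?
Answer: 10672/52881 ≈ 0.20181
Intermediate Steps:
(-23*72*(-58))/475929 = -1656*(-58)*(1/475929) = 96048*(1/475929) = 10672/52881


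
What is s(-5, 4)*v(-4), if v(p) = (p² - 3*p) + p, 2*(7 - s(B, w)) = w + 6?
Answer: 48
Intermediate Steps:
s(B, w) = 4 - w/2 (s(B, w) = 7 - (w + 6)/2 = 7 - (6 + w)/2 = 7 + (-3 - w/2) = 4 - w/2)
v(p) = p² - 2*p
s(-5, 4)*v(-4) = (4 - ½*4)*(-4*(-2 - 4)) = (4 - 2)*(-4*(-6)) = 2*24 = 48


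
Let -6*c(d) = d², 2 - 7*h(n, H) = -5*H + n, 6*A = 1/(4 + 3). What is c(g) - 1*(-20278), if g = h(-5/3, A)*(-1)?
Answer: 1168496663/57624 ≈ 20278.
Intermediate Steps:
A = 1/42 (A = 1/(6*(4 + 3)) = (⅙)/7 = (⅙)*(⅐) = 1/42 ≈ 0.023810)
h(n, H) = 2/7 - n/7 + 5*H/7 (h(n, H) = 2/7 - (-5*H + n)/7 = 2/7 - (n - 5*H)/7 = 2/7 + (-n/7 + 5*H/7) = 2/7 - n/7 + 5*H/7)
g = -53/98 (g = (2/7 - (-5)/(7*3) + (5/7)*(1/42))*(-1) = (2/7 - (-5)/(7*3) + 5/294)*(-1) = (2/7 - ⅐*(-5/3) + 5/294)*(-1) = (2/7 + 5/21 + 5/294)*(-1) = (53/98)*(-1) = -53/98 ≈ -0.54082)
c(d) = -d²/6
c(g) - 1*(-20278) = -(-53/98)²/6 - 1*(-20278) = -⅙*2809/9604 + 20278 = -2809/57624 + 20278 = 1168496663/57624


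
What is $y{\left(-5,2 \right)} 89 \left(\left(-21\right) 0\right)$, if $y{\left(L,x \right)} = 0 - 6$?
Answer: $0$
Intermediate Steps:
$y{\left(L,x \right)} = -6$ ($y{\left(L,x \right)} = 0 - 6 = -6$)
$y{\left(-5,2 \right)} 89 \left(\left(-21\right) 0\right) = \left(-6\right) 89 \left(\left(-21\right) 0\right) = \left(-534\right) 0 = 0$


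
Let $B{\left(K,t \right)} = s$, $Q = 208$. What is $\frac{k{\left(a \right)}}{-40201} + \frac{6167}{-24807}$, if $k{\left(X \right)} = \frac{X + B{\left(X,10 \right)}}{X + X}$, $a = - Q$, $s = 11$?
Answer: $- \frac{103139426851}{414862742112} \approx -0.24861$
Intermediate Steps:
$B{\left(K,t \right)} = 11$
$a = -208$ ($a = \left(-1\right) 208 = -208$)
$k{\left(X \right)} = \frac{11 + X}{2 X}$ ($k{\left(X \right)} = \frac{X + 11}{X + X} = \frac{11 + X}{2 X}$)
$\frac{k{\left(a \right)}}{-40201} + \frac{6167}{-24807} = \frac{\frac{1}{2} \frac{1}{-208} \left(11 - 208\right)}{-40201} + \frac{6167}{-24807} = \frac{1}{2} \left(- \frac{1}{208}\right) \left(-197\right) \left(- \frac{1}{40201}\right) + 6167 \left(- \frac{1}{24807}\right) = \frac{197}{416} \left(- \frac{1}{40201}\right) - \frac{6167}{24807} = - \frac{197}{16723616} - \frac{6167}{24807} = - \frac{103139426851}{414862742112}$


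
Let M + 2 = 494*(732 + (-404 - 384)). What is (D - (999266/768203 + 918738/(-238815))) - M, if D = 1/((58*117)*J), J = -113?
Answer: 4971122653912208609/179666925856470 ≈ 27669.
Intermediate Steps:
D = -1/766818 (D = 1/((58*117)*(-113)) = 1/(6786*(-113)) = 1/(-766818) = -1/766818 ≈ -1.3041e-6)
M = -27666 (M = -2 + 494*(732 + (-404 - 384)) = -2 + 494*(732 - 788) = -2 + 494*(-56) = -2 - 27664 = -27666)
(D - (999266/768203 + 918738/(-238815))) - M = (-1/766818 - (999266/768203 + 918738/(-238815))) - 1*(-27666) = (-1/766818 - (999266*(1/768203) + 918738*(-1/238815))) + 27666 = (-1/766818 - (999266/768203 - 102082/26535)) + 27666 = (-1/766818 - 1*(-51904175336/20384266605)) + 27666 = (-1/766818 + 51904175336/20384266605) + 27666 = 457483167109589/179666925856470 + 27666 = 4971122653912208609/179666925856470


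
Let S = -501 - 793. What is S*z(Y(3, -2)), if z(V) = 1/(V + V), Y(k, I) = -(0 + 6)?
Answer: 647/6 ≈ 107.83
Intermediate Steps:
Y(k, I) = -6 (Y(k, I) = -1*6 = -6)
z(V) = 1/(2*V)
S = -1294
S*z(Y(3, -2)) = -647/(-6) = -647*(-1)/6 = -1294*(-1/12) = 647/6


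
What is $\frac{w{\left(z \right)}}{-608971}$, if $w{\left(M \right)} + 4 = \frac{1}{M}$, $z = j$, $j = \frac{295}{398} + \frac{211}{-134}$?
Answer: $\frac{57781}{6766885752} \approx 8.5388 \cdot 10^{-6}$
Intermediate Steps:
$j = - \frac{11112}{13333}$ ($j = 295 \cdot \frac{1}{398} + 211 \left(- \frac{1}{134}\right) = \frac{295}{398} - \frac{211}{134} = - \frac{11112}{13333} \approx -0.83342$)
$z = - \frac{11112}{13333} \approx -0.83342$
$w{\left(M \right)} = -4 + \frac{1}{M}$
$\frac{w{\left(z \right)}}{-608971} = \frac{-4 + \frac{1}{- \frac{11112}{13333}}}{-608971} = \left(-4 - \frac{13333}{11112}\right) \left(- \frac{1}{608971}\right) = \left(- \frac{57781}{11112}\right) \left(- \frac{1}{608971}\right) = \frac{57781}{6766885752}$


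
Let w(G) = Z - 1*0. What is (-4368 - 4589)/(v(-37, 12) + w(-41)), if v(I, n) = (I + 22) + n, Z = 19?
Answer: -8957/16 ≈ -559.81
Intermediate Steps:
v(I, n) = 22 + I + n (v(I, n) = (22 + I) + n = 22 + I + n)
w(G) = 19 (w(G) = 19 - 1*0 = 19 + 0 = 19)
(-4368 - 4589)/(v(-37, 12) + w(-41)) = (-4368 - 4589)/((22 - 37 + 12) + 19) = -8957/(-3 + 19) = -8957/16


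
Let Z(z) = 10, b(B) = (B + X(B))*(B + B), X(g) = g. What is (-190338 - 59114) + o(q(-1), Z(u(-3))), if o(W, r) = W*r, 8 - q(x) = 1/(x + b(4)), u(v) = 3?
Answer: -15710446/63 ≈ -2.4937e+5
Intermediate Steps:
b(B) = 4*B² (b(B) = (B + B)*(B + B) = (2*B)*(2*B) = 4*B²)
q(x) = 8 - 1/(64 + x) (q(x) = 8 - 1/(x + 4*4²) = 8 - 1/(x + 4*16) = 8 - 1/(x + 64) = 8 - 1/(64 + x))
(-190338 - 59114) + o(q(-1), Z(u(-3))) = (-190338 - 59114) + ((511 + 8*(-1))/(64 - 1))*10 = -249452 + ((511 - 8)/63)*10 = -249452 + ((1/63)*503)*10 = -249452 + (503/63)*10 = -249452 + 5030/63 = -15710446/63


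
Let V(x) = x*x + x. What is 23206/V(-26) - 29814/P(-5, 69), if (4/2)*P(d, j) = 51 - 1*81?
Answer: 657573/325 ≈ 2023.3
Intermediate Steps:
P(d, j) = -15 (P(d, j) = (51 - 1*81)/2 = (51 - 81)/2 = (½)*(-30) = -15)
V(x) = x + x² (V(x) = x² + x = x + x²)
23206/V(-26) - 29814/P(-5, 69) = 23206/((-26*(1 - 26))) - 29814/(-15) = 23206/((-26*(-25))) - 29814*(-1/15) = 23206/650 + 9938/5 = 23206*(1/650) + 9938/5 = 11603/325 + 9938/5 = 657573/325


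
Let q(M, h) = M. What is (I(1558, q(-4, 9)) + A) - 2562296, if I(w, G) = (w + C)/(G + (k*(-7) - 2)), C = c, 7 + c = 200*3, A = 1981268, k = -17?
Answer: -65654013/113 ≈ -5.8101e+5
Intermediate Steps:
c = 593 (c = -7 + 200*3 = -7 + 600 = 593)
C = 593
I(w, G) = (593 + w)/(117 + G) (I(w, G) = (w + 593)/(G + (-17*(-7) - 2)) = (593 + w)/(G + (119 - 2)) = (593 + w)/(G + 117) = (593 + w)/(117 + G))
(I(1558, q(-4, 9)) + A) - 2562296 = ((593 + 1558)/(117 - 4) + 1981268) - 2562296 = (2151/113 + 1981268) - 2562296 = 223885435/113 - 2562296 = -65654013/113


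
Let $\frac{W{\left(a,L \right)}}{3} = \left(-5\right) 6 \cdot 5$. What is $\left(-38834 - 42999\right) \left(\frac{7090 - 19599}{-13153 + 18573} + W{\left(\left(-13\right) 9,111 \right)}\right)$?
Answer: $\frac{200614335997}{5420} \approx 3.7014 \cdot 10^{7}$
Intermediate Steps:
$W{\left(a,L \right)} = -450$ ($W{\left(a,L \right)} = 3 \left(-5\right) 6 \cdot 5 = 3 \left(\left(-30\right) 5\right) = 3 \left(-150\right) = -450$)
$\left(-38834 - 42999\right) \left(\frac{7090 - 19599}{-13153 + 18573} + W{\left(\left(-13\right) 9,111 \right)}\right) = \left(-38834 - 42999\right) \left(\frac{7090 - 19599}{-13153 + 18573} - 450\right) = - 81833 \left(- \frac{12509}{5420} - 450\right) = \left(-81833\right) \left(- \frac{2451509}{5420}\right) = \frac{200614335997}{5420}$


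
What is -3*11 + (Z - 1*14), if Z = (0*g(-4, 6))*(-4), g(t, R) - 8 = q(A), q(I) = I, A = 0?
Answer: -47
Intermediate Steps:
g(t, R) = 8 (g(t, R) = 8 + 0 = 8)
Z = 0 (Z = (0*8)*(-4) = 0*(-4) = 0)
-3*11 + (Z - 1*14) = -3*11 + (0 - 1*14) = -33 + (0 - 14) = -33 - 14 = -47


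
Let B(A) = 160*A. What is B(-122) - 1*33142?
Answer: -52662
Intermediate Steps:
B(-122) - 1*33142 = 160*(-122) - 1*33142 = -19520 - 33142 = -52662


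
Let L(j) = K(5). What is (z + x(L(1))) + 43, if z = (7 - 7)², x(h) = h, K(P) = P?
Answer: 48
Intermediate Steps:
L(j) = 5
z = 0 (z = 0² = 0)
(z + x(L(1))) + 43 = (0 + 5) + 43 = 5 + 43 = 48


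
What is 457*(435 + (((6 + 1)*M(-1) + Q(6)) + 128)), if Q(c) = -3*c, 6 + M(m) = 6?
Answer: 249065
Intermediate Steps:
M(m) = 0 (M(m) = -6 + 6 = 0)
457*(435 + (((6 + 1)*M(-1) + Q(6)) + 128)) = 457*(435 + (((6 + 1)*0 - 3*6) + 128)) = 457*(435 + ((7*0 - 18) + 128)) = 457*(435 + ((0 - 18) + 128)) = 457*(435 + (-18 + 128)) = 457*(435 + 110) = 457*545 = 249065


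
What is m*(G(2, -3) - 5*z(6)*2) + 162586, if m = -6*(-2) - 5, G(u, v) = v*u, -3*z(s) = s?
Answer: 162684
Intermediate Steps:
z(s) = -s/3
G(u, v) = u*v
m = 7 (m = 12 - 5 = 7)
m*(G(2, -3) - 5*z(6)*2) + 162586 = 7*(2*(-3) - (-5)*6/3*2) + 162586 = 7*(-6 - 5*(-2)*2) + 162586 = 7*(-6 + 10*2) + 162586 = 7*(-6 + 20) + 162586 = 7*14 + 162586 = 98 + 162586 = 162684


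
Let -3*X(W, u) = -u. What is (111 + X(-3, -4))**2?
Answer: 108241/9 ≈ 12027.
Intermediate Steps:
X(W, u) = u/3 (X(W, u) = -(-1)*u/3 = u/3)
(111 + X(-3, -4))**2 = (111 + (1/3)*(-4))**2 = (111 - 4/3)**2 = (329/3)**2 = 108241/9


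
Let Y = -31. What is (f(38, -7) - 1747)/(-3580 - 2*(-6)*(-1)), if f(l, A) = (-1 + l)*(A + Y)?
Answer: 3153/3592 ≈ 0.87778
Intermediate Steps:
f(l, A) = (-1 + l)*(-31 + A) (f(l, A) = (-1 + l)*(A - 31) = (-1 + l)*(-31 + A))
(f(38, -7) - 1747)/(-3580 - 2*(-6)*(-1)) = ((31 - 1*(-7) - 31*38 - 7*38) - 1747)/(-3580 - 2*(-6)*(-1)) = ((31 + 7 - 1178 - 266) - 1747)/(-3580 + 12*(-1)) = (-1406 - 1747)/(-3580 - 12) = -3153/(-3592) = -3153*(-1/3592) = 3153/3592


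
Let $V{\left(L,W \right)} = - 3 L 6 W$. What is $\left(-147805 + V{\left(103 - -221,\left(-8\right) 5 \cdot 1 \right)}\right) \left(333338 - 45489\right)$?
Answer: $24603893275$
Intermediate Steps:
$V{\left(L,W \right)} = - 18 L W$
$\left(-147805 + V{\left(103 - -221,\left(-8\right) 5 \cdot 1 \right)}\right) \left(333338 - 45489\right) = \left(-147805 - 18 \left(103 - -221\right) \left(-8\right) 5 \cdot 1\right) \left(333338 - 45489\right) = \left(-147805 - 18 \left(103 + 221\right) \left(\left(-40\right) 1\right)\right) 287849 = \left(-147805 - 5832 \left(-40\right)\right) 287849 = \left(-147805 + 233280\right) 287849 = 85475 \cdot 287849 = 24603893275$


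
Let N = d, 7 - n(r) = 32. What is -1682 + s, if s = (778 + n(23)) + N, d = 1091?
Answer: 162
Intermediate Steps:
n(r) = -25 (n(r) = 7 - 1*32 = 7 - 32 = -25)
N = 1091
s = 1844 (s = (778 - 25) + 1091 = 753 + 1091 = 1844)
-1682 + s = -1682 + 1844 = 162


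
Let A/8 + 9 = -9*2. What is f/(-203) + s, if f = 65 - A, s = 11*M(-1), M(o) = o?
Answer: -2514/203 ≈ -12.384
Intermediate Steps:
s = -11 (s = 11*(-1) = -11)
A = -216 (A = -72 + 8*(-9*2) = -72 + 8*(-18) = -72 - 144 = -216)
f = 281 (f = 65 - 1*(-216) = 65 + 216 = 281)
f/(-203) + s = 281/(-203) - 11 = 281*(-1/203) - 11 = -281/203 - 11 = -2514/203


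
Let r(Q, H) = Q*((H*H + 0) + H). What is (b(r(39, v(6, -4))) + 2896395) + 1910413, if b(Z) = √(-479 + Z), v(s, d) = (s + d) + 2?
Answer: 4806808 + √301 ≈ 4.8068e+6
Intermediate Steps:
v(s, d) = 2 + d + s (v(s, d) = (d + s) + 2 = 2 + d + s)
r(Q, H) = Q*(H + H²) (r(Q, H) = Q*((H² + 0) + H) = Q*(H² + H) = Q*(H + H²))
(b(r(39, v(6, -4))) + 2896395) + 1910413 = (√(-479 + (2 - 4 + 6)*39*(1 + (2 - 4 + 6))) + 2896395) + 1910413 = (√(-479 + 4*39*(1 + 4)) + 2896395) + 1910413 = (√(-479 + 4*39*5) + 2896395) + 1910413 = (√(-479 + 780) + 2896395) + 1910413 = (√301 + 2896395) + 1910413 = (2896395 + √301) + 1910413 = 4806808 + √301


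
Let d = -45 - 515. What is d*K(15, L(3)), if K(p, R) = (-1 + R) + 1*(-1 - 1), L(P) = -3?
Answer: 3360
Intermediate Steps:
d = -560
K(p, R) = -3 + R (K(p, R) = (-1 + R) + 1*(-2) = (-1 + R) - 2 = -3 + R)
d*K(15, L(3)) = -560*(-3 - 3) = -560*(-6) = 3360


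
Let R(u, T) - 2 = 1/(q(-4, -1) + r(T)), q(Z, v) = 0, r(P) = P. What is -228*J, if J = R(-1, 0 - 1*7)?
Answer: -2964/7 ≈ -423.43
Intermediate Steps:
R(u, T) = 2 + 1/T (R(u, T) = 2 + 1/(0 + T) = 2 + 1/T)
J = 13/7 (J = 2 + 1/(0 - 1*7) = 2 + 1/(0 - 7) = 2 + 1/(-7) = 2 - ⅐ = 13/7 ≈ 1.8571)
-228*J = -228*13/7 = -2964/7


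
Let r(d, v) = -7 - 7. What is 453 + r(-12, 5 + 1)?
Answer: 439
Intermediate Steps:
r(d, v) = -14
453 + r(-12, 5 + 1) = 453 - 14 = 439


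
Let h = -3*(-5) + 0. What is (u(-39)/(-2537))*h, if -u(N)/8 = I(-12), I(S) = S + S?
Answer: -2880/2537 ≈ -1.1352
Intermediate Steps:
I(S) = 2*S
u(N) = 192 (u(N) = -16*(-12) = -8*(-24) = 192)
h = 15 (h = 15 + 0 = 15)
(u(-39)/(-2537))*h = (192/(-2537))*15 = (192*(-1/2537))*15 = -192/2537*15 = -2880/2537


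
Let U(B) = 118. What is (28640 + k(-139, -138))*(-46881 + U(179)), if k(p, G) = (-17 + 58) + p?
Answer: -1334709546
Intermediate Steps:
k(p, G) = 41 + p
(28640 + k(-139, -138))*(-46881 + U(179)) = (28640 + (41 - 139))*(-46881 + 118) = (28640 - 98)*(-46763) = 28542*(-46763) = -1334709546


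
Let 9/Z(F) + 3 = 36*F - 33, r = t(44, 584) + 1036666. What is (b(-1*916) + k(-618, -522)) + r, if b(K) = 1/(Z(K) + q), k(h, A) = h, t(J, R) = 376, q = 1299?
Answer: 4938281565612/4764731 ≈ 1.0364e+6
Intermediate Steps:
r = 1037042 (r = 376 + 1036666 = 1037042)
Z(F) = 9/(-36 + 36*F) (Z(F) = 9/(-3 + (36*F - 33)) = 9/(-3 + (-33 + 36*F)) = 9/(-36 + 36*F))
b(K) = 1/(1299 + 1/(4*(-1 + K))) (b(K) = 1/(1/(4*(-1 + K)) + 1299) = 1/(1299 + 1/(4*(-1 + K))))
(b(-1*916) + k(-618, -522)) + r = (4*(-1 - 1*916)/(-5195 + 5196*(-1*916)) - 618) + 1037042 = (4*(-1 - 916)/(-5195 + 5196*(-916)) - 618) + 1037042 = (4*(-917)/(-5195 - 4759536) - 618) + 1037042 = (4*(-917)/(-4764731) - 618) + 1037042 = (4*(-1/4764731)*(-917) - 618) + 1037042 = (3668/4764731 - 618) + 1037042 = -2944600090/4764731 + 1037042 = 4938281565612/4764731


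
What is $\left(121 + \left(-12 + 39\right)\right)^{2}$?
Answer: $21904$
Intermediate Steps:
$\left(121 + \left(-12 + 39\right)\right)^{2} = \left(121 + 27\right)^{2} = 148^{2} = 21904$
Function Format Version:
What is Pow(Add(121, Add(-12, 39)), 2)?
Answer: 21904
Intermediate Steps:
Pow(Add(121, Add(-12, 39)), 2) = Pow(Add(121, 27), 2) = Pow(148, 2) = 21904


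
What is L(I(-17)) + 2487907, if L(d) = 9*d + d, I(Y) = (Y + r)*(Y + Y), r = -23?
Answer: 2501507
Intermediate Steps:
I(Y) = 2*Y*(-23 + Y) (I(Y) = (Y - 23)*(Y + Y) = (-23 + Y)*(2*Y) = 2*Y*(-23 + Y))
L(d) = 10*d
L(I(-17)) + 2487907 = 10*(2*(-17)*(-23 - 17)) + 2487907 = 10*(2*(-17)*(-40)) + 2487907 = 10*1360 + 2487907 = 13600 + 2487907 = 2501507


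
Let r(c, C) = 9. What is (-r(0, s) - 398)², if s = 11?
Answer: 165649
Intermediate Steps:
(-r(0, s) - 398)² = (-1*9 - 398)² = (-9 - 398)² = (-407)² = 165649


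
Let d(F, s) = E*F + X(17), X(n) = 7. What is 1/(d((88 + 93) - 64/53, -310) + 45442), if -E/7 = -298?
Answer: 53/22286291 ≈ 2.3781e-6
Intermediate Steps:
E = 2086 (E = -7*(-298) = 2086)
d(F, s) = 7 + 2086*F (d(F, s) = 2086*F + 7 = 7 + 2086*F)
1/(d((88 + 93) - 64/53, -310) + 45442) = 1/((7 + 2086*((88 + 93) - 64/53)) + 45442) = 1/((7 + 2086*(181 - 64*1/53)) + 45442) = 1/((7 + 2086*(181 - 64/53)) + 45442) = 1/((7 + 2086*(9529/53)) + 45442) = 1/((7 + 19877494/53) + 45442) = 1/(19877865/53 + 45442) = 1/(22286291/53) = 53/22286291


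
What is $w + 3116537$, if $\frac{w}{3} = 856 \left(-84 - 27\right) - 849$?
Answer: $2828942$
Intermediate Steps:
$w = -287595$ ($w = 3 \left(856 \left(-84 - 27\right) - 849\right) = 3 \left(856 \left(-111\right) - 849\right) = 3 \left(-95016 - 849\right) = 3 \left(-95865\right) = -287595$)
$w + 3116537 = -287595 + 3116537 = 2828942$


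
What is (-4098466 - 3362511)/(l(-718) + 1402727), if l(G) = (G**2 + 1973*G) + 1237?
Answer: -7460977/502874 ≈ -14.837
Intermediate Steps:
l(G) = 1237 + G**2 + 1973*G
(-4098466 - 3362511)/(l(-718) + 1402727) = (-4098466 - 3362511)/((1237 + (-718)**2 + 1973*(-718)) + 1402727) = -7460977/((1237 + 515524 - 1416614) + 1402727) = -7460977/(-899853 + 1402727) = -7460977/502874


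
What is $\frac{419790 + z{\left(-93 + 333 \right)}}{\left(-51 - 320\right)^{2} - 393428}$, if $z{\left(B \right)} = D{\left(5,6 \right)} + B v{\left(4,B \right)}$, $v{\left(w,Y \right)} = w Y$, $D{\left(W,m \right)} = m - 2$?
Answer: $- \frac{650194}{255787} \approx -2.5419$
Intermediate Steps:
$D{\left(W,m \right)} = -2 + m$
$v{\left(w,Y \right)} = Y w$
$z{\left(B \right)} = 4 + 4 B^{2}$ ($z{\left(B \right)} = \left(-2 + 6\right) + B B 4 = 4 + B 4 B = 4 + 4 B^{2}$)
$\frac{419790 + z{\left(-93 + 333 \right)}}{\left(-51 - 320\right)^{2} - 393428} = \frac{419790 + \left(4 + 4 \left(-93 + 333\right)^{2}\right)}{\left(-51 - 320\right)^{2} - 393428} = \frac{419790 + \left(4 + 4 \cdot 240^{2}\right)}{\left(-371\right)^{2} - 393428} = \frac{419790 + \left(4 + 4 \cdot 57600\right)}{137641 - 393428} = \frac{419790 + \left(4 + 230400\right)}{-255787} = \left(419790 + 230404\right) \left(- \frac{1}{255787}\right) = 650194 \left(- \frac{1}{255787}\right) = - \frac{650194}{255787}$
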